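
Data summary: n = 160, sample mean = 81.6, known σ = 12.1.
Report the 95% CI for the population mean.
(79.73, 83.47)

z-interval (σ known):
z* = 1.960 for 95% confidence

Margin of error = z* · σ/√n = 1.960 · 12.1/√160 = 1.87

CI: (81.6 - 1.87, 81.6 + 1.87) = (79.73, 83.47)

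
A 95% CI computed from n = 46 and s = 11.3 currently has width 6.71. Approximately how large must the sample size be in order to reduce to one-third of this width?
n ≈ 414

CI width ∝ 1/√n
To reduce width by factor 3, need √n to grow by 3 → need 3² = 9 times as many samples.

Current: n = 46, width = 6.71
New: n = 414, width ≈ 2.18

Width reduced by factor of 6.71/2.18 = 3.08.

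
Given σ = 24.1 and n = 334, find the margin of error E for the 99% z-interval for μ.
Margin of error = 3.40

Margin of error = z* · σ/√n
= 2.576 · 24.1/√334
= 2.576 · 24.1/18.2757
= 3.40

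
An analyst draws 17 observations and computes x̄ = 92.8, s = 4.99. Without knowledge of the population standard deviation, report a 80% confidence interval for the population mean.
(91.18, 94.42)

t-interval (σ unknown):
df = n - 1 = 16
t* = 1.337 for 80% confidence

Margin of error = t* · s/√n = 1.337 · 4.99/√17 = 1.62

CI: (91.18, 94.42)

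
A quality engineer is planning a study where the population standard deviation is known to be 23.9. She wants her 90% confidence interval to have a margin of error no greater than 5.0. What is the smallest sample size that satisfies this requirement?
n ≥ 62

For margin E ≤ 5.0:
n ≥ (z* · σ / E)²
n ≥ (1.645 · 23.9 / 5.0)²
n ≥ 61.83

Minimum n = 62 (rounding up)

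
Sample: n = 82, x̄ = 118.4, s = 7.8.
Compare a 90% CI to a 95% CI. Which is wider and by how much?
95% CI is wider by 0.56

df = 81
90% CI: t* = 1.664, (116.97, 119.83), width = 2 · t* · s/√n = 2.87
95% CI: t* = 1.990, (116.69, 120.11), width = 2 · t* · s/√n = 3.43

The 95% CI is wider by 3.43 - 2.87 = 0.56.
Higher confidence requires a wider interval.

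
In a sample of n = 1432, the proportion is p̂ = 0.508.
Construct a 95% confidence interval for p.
(0.482, 0.534)

Proportion CI:
SE = √(p̂(1-p̂)/n) = √(0.508 · 0.492 / 1432) = 0.01321

z* = 1.960
Margin = z* · SE = 1.960 · 0.01321 = 0.0259

CI: 0.508 ± 0.0259 = (0.482, 0.534)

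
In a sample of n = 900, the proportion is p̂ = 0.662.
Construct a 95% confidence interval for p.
(0.631, 0.693)

Proportion CI:
SE = √(p̂(1-p̂)/n) = √(0.662 · 0.338 / 900) = 0.01577

z* = 1.960
Margin = z* · SE = 1.960 · 0.01577 = 0.0309

CI: 0.662 ± 0.0309 = (0.631, 0.693)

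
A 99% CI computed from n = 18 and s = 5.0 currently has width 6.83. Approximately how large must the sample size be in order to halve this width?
n ≈ 72

CI width ∝ 1/√n
To reduce width by factor 2, need √n to grow by 2 → need 2² = 4 times as many samples.

Current: n = 18, width = 6.83
New: n = 72, width ≈ 3.12

Width reduced by factor of 6.83/3.12 = 2.19.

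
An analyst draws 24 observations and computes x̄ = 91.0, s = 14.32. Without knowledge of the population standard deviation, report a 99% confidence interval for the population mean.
(82.79, 99.21)

t-interval (σ unknown):
df = n - 1 = 23
t* = 2.807 for 99% confidence

Margin of error = t* · s/√n = 2.807 · 14.32/√24 = 8.21

CI: (82.79, 99.21)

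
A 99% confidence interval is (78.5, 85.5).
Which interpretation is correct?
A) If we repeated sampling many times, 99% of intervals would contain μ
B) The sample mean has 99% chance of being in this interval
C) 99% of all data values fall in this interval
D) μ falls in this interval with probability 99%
A

A) Correct — this is the frequentist long-run coverage interpretation.
B) Wrong — x̄ is observed and sits in the interval by construction.
C) Wrong — a CI is about the parameter μ, not individual data values.
D) Wrong — μ is fixed; the randomness lives in the interval, not in μ.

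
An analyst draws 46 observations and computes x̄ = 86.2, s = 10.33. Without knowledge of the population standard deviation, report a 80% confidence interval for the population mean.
(84.22, 88.18)

t-interval (σ unknown):
df = n - 1 = 45
t* = 1.301 for 80% confidence

Margin of error = t* · s/√n = 1.301 · 10.33/√46 = 1.98

CI: (84.22, 88.18)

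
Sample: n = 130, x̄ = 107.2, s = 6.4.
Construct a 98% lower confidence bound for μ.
μ ≥ 106.04

Lower bound (one-sided):
t* = 2.075 (one-sided for 98%)
Lower bound = x̄ - t* · s/√n = 107.2 - 2.075 · 6.4/√130 = 106.04

We are 98% confident that μ ≥ 106.04.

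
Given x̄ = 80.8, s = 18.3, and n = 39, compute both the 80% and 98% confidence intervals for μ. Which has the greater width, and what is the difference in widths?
98% CI is wider by 6.60

df = 38
80% CI: t* = 1.304, (76.98, 84.62), width = 2 · t* · s/√n = 7.64
98% CI: t* = 2.429, (73.68, 87.92), width = 2 · t* · s/√n = 14.24

The 98% CI is wider by 14.24 - 7.64 = 6.60.
Higher confidence requires a wider interval.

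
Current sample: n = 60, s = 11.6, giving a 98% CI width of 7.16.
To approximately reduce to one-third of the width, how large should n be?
n ≈ 540

CI width ∝ 1/√n
To reduce width by factor 3, need √n to grow by 3 → need 3² = 9 times as many samples.

Current: n = 60, width = 7.16
New: n = 540, width ≈ 2.33

Width reduced by factor of 7.16/2.33 = 3.07.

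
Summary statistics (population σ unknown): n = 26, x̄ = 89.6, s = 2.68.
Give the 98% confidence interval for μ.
(88.29, 90.91)

t-interval (σ unknown):
df = n - 1 = 25
t* = 2.485 for 98% confidence

Margin of error = t* · s/√n = 2.485 · 2.68/√26 = 1.31

CI: (88.29, 90.91)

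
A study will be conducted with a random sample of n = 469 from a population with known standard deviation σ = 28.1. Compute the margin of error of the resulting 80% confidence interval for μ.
Margin of error = 1.66

Margin of error = z* · σ/√n
= 1.282 · 28.1/√469
= 1.282 · 28.1/21.6564
= 1.66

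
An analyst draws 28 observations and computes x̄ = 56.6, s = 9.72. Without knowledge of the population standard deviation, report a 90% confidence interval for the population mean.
(53.47, 59.73)

t-interval (σ unknown):
df = n - 1 = 27
t* = 1.703 for 90% confidence

Margin of error = t* · s/√n = 1.703 · 9.72/√28 = 3.13

CI: (53.47, 59.73)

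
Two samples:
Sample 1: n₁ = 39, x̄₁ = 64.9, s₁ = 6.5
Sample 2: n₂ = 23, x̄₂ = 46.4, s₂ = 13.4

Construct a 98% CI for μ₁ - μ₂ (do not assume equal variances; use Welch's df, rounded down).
(11.14, 25.86)

Difference: x̄₁ - x̄₂ = 18.50
SE = √(s₁²/n₁ + s₂²/n₂) = √(6.5²/39 + 13.4²/23) = 2.9817
df = 28.21 → 28 (Welch–Satterthwaite, rounded down)
t* = 2.467

CI: 18.50 ± 2.467 · 2.9817 = 18.50 ± 7.36 = (11.14, 25.86)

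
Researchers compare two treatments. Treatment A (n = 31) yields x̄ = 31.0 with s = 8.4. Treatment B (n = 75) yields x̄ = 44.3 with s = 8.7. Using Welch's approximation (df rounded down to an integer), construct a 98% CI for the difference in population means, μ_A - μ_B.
(-17.64, -8.96)

Difference: x̄₁ - x̄₂ = -13.30
SE = √(s₁²/n₁ + s₂²/n₂) = √(8.4²/31 + 8.7²/75) = 1.8125
df = 57.89 → 57 (Welch–Satterthwaite, rounded down)
t* = 2.394

CI: -13.30 ± 2.394 · 1.8125 = -13.30 ± 4.34 = (-17.64, -8.96)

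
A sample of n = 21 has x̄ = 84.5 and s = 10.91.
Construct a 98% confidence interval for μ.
(78.48, 90.52)

t-interval (σ unknown):
df = n - 1 = 20
t* = 2.528 for 98% confidence

Margin of error = t* · s/√n = 2.528 · 10.91/√21 = 6.02

CI: (78.48, 90.52)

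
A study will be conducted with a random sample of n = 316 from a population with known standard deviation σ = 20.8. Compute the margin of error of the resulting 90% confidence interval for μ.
Margin of error = 1.92

Margin of error = z* · σ/√n
= 1.645 · 20.8/√316
= 1.645 · 20.8/17.7764
= 1.92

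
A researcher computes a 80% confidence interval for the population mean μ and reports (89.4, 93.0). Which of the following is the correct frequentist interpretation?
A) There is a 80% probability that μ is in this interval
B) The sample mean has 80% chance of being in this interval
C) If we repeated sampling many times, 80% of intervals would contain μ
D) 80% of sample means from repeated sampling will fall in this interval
C

A) Wrong — μ is fixed; the randomness lives in the interval, not in μ.
B) Wrong — x̄ is observed and sits in the interval by construction.
C) Correct — this is the frequentist long-run coverage interpretation.
D) Wrong — coverage applies to intervals containing μ, not to future x̄ values.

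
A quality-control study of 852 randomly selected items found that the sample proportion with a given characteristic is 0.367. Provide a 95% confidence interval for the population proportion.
(0.335, 0.399)

Proportion CI:
SE = √(p̂(1-p̂)/n) = √(0.367 · 0.633 / 852) = 0.01651

z* = 1.960
Margin = z* · SE = 1.960 · 0.01651 = 0.0324

CI: 0.367 ± 0.0324 = (0.335, 0.399)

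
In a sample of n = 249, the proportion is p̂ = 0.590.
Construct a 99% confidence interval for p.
(0.510, 0.670)

Proportion CI:
SE = √(p̂(1-p̂)/n) = √(0.590 · 0.410 / 249) = 0.03117

z* = 2.576
Margin = z* · SE = 2.576 · 0.03117 = 0.0803

CI: 0.590 ± 0.0803 = (0.510, 0.670)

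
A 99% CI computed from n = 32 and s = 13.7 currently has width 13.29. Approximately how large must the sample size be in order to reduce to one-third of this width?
n ≈ 288

CI width ∝ 1/√n
To reduce width by factor 3, need √n to grow by 3 → need 3² = 9 times as many samples.

Current: n = 32, width = 13.29
New: n = 288, width ≈ 4.19

Width reduced by factor of 13.29/4.19 = 3.17.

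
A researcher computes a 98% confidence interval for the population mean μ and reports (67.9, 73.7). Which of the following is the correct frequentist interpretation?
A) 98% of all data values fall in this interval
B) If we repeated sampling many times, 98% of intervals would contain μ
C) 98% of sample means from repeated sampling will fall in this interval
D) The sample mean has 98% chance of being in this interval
B

A) Wrong — a CI is about the parameter μ, not individual data values.
B) Correct — this is the frequentist long-run coverage interpretation.
C) Wrong — coverage applies to intervals containing μ, not to future x̄ values.
D) Wrong — x̄ is observed and sits in the interval by construction.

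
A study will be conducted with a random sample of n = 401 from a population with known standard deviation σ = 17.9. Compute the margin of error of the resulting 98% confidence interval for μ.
Margin of error = 2.08

Margin of error = z* · σ/√n
= 2.326 · 17.9/√401
= 2.326 · 17.9/20.0250
= 2.08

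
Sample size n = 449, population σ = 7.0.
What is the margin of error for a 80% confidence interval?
Margin of error = 0.42

Margin of error = z* · σ/√n
= 1.282 · 7.0/√449
= 1.282 · 7.0/21.1896
= 0.42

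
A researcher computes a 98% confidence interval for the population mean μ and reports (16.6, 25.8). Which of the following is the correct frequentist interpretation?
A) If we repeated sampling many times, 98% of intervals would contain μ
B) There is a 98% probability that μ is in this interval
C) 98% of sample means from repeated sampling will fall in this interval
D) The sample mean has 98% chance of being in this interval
A

A) Correct — this is the frequentist long-run coverage interpretation.
B) Wrong — μ is fixed; the randomness lives in the interval, not in μ.
C) Wrong — coverage applies to intervals containing μ, not to future x̄ values.
D) Wrong — x̄ is observed and sits in the interval by construction.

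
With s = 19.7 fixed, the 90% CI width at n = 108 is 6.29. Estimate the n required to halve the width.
n ≈ 432

CI width ∝ 1/√n
To reduce width by factor 2, need √n to grow by 2 → need 2² = 4 times as many samples.

Current: n = 108, width = 6.29
New: n = 432, width ≈ 3.12

Width reduced by factor of 6.29/3.12 = 2.02.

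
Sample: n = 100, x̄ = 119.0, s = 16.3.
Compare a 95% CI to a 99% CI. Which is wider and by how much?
99% CI is wider by 2.09

df = 99
95% CI: t* = 1.984, (115.77, 122.23), width = 2 · t* · s/√n = 6.47
99% CI: t* = 2.626, (114.72, 123.28), width = 2 · t* · s/√n = 8.56

The 99% CI is wider by 8.56 - 6.47 = 2.09.
Higher confidence requires a wider interval.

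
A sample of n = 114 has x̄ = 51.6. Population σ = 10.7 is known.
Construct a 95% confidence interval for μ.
(49.64, 53.56)

z-interval (σ known):
z* = 1.960 for 95% confidence

Margin of error = z* · σ/√n = 1.960 · 10.7/√114 = 1.96

CI: (51.6 - 1.96, 51.6 + 1.96) = (49.64, 53.56)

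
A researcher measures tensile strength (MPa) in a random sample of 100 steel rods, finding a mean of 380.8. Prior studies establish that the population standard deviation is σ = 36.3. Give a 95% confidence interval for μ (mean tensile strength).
(373.69, 387.91)

z-interval (σ known):
z* = 1.960 for 95% confidence

Margin of error = z* · σ/√n = 1.960 · 36.3/√100 = 7.11

CI: (380.8 - 7.11, 380.8 + 7.11) = (373.69, 387.91)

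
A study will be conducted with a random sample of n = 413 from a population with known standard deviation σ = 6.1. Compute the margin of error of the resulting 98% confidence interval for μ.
Margin of error = 0.70

Margin of error = z* · σ/√n
= 2.326 · 6.1/√413
= 2.326 · 6.1/20.3224
= 0.70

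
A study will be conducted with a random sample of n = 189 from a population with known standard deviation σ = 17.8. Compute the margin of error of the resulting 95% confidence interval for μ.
Margin of error = 2.54

Margin of error = z* · σ/√n
= 1.960 · 17.8/√189
= 1.960 · 17.8/13.7477
= 2.54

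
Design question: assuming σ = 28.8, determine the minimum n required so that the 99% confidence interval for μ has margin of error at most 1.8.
n ≥ 1699

For margin E ≤ 1.8:
n ≥ (z* · σ / E)²
n ≥ (2.576 · 28.8 / 1.8)²
n ≥ 1698.76

Minimum n = 1699 (rounding up)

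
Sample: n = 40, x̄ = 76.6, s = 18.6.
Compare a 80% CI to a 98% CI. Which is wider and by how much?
98% CI is wider by 6.60

df = 39
80% CI: t* = 1.304, (72.77, 80.43), width = 2 · t* · s/√n = 7.67
98% CI: t* = 2.426, (69.47, 83.73), width = 2 · t* · s/√n = 14.27

The 98% CI is wider by 14.27 - 7.67 = 6.60.
Higher confidence requires a wider interval.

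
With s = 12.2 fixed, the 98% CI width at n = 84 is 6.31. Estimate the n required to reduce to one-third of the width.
n ≈ 756

CI width ∝ 1/√n
To reduce width by factor 3, need √n to grow by 3 → need 3² = 9 times as many samples.

Current: n = 84, width = 6.31
New: n = 756, width ≈ 2.07

Width reduced by factor of 6.31/2.07 = 3.05.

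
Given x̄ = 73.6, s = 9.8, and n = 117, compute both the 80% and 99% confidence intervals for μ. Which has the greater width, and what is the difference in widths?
99% CI is wider by 2.41

df = 116
80% CI: t* = 1.289, (72.43, 74.77), width = 2 · t* · s/√n = 2.34
99% CI: t* = 2.619, (71.23, 75.97), width = 2 · t* · s/√n = 4.75

The 99% CI is wider by 4.75 - 2.34 = 2.41.
Higher confidence requires a wider interval.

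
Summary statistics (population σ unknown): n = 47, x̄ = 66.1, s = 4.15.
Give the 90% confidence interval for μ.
(65.08, 67.12)

t-interval (σ unknown):
df = n - 1 = 46
t* = 1.679 for 90% confidence

Margin of error = t* · s/√n = 1.679 · 4.15/√47 = 1.02

CI: (65.08, 67.12)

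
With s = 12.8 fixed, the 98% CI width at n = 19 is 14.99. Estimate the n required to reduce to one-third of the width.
n ≈ 171

CI width ∝ 1/√n
To reduce width by factor 3, need √n to grow by 3 → need 3² = 9 times as many samples.

Current: n = 19, width = 14.99
New: n = 171, width ≈ 4.60

Width reduced by factor of 14.99/4.60 = 3.26.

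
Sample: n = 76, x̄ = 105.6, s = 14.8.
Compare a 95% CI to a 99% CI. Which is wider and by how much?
99% CI is wider by 2.21

df = 75
95% CI: t* = 1.992, (102.22, 108.98), width = 2 · t* · s/√n = 6.76
99% CI: t* = 2.643, (101.11, 110.09), width = 2 · t* · s/√n = 8.97

The 99% CI is wider by 8.97 - 6.76 = 2.21.
Higher confidence requires a wider interval.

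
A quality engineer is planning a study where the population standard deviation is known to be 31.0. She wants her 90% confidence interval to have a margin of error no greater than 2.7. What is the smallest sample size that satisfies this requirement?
n ≥ 357

For margin E ≤ 2.7:
n ≥ (z* · σ / E)²
n ≥ (1.645 · 31.0 / 2.7)²
n ≥ 356.72

Minimum n = 357 (rounding up)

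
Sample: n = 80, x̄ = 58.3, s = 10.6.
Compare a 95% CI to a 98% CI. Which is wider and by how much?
98% CI is wider by 0.91

df = 79
95% CI: t* = 1.990, (55.94, 60.66), width = 2 · t* · s/√n = 4.72
98% CI: t* = 2.374, (55.49, 61.11), width = 2 · t* · s/√n = 5.63

The 98% CI is wider by 5.63 - 4.72 = 0.91.
Higher confidence requires a wider interval.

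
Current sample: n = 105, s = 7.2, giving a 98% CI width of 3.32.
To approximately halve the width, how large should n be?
n ≈ 420

CI width ∝ 1/√n
To reduce width by factor 2, need √n to grow by 2 → need 2² = 4 times as many samples.

Current: n = 105, width = 3.32
New: n = 420, width ≈ 1.64

Width reduced by factor of 3.32/1.64 = 2.02.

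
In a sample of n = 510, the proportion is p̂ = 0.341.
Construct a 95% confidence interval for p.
(0.300, 0.382)

Proportion CI:
SE = √(p̂(1-p̂)/n) = √(0.341 · 0.659 / 510) = 0.02099

z* = 1.960
Margin = z* · SE = 1.960 · 0.02099 = 0.0411

CI: 0.341 ± 0.0411 = (0.300, 0.382)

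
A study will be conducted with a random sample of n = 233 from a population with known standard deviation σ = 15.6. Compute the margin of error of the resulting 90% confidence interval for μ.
Margin of error = 1.68

Margin of error = z* · σ/√n
= 1.645 · 15.6/√233
= 1.645 · 15.6/15.2643
= 1.68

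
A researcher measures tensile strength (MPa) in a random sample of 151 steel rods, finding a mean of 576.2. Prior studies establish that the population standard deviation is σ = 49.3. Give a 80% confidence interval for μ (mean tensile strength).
(571.06, 581.34)

z-interval (σ known):
z* = 1.282 for 80% confidence

Margin of error = z* · σ/√n = 1.282 · 49.3/√151 = 5.14

CI: (576.2 - 5.14, 576.2 + 5.14) = (571.06, 581.34)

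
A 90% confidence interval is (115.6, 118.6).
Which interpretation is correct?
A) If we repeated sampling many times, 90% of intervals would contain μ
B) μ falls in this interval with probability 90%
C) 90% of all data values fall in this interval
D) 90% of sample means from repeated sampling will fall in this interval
A

A) Correct — this is the frequentist long-run coverage interpretation.
B) Wrong — μ is fixed; the randomness lives in the interval, not in μ.
C) Wrong — a CI is about the parameter μ, not individual data values.
D) Wrong — coverage applies to intervals containing μ, not to future x̄ values.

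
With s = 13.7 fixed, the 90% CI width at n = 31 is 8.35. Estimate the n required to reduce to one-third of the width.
n ≈ 279

CI width ∝ 1/√n
To reduce width by factor 3, need √n to grow by 3 → need 3² = 9 times as many samples.

Current: n = 31, width = 8.35
New: n = 279, width ≈ 2.71

Width reduced by factor of 8.35/2.71 = 3.08.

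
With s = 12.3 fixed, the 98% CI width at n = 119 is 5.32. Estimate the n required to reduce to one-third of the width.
n ≈ 1071

CI width ∝ 1/√n
To reduce width by factor 3, need √n to grow by 3 → need 3² = 9 times as many samples.

Current: n = 119, width = 5.32
New: n = 1071, width ≈ 1.75

Width reduced by factor of 5.32/1.75 = 3.04.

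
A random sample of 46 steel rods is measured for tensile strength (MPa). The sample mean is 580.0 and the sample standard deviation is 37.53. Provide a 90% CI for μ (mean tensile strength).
(570.71, 589.29)

t-interval (σ unknown):
df = n - 1 = 45
t* = 1.679 for 90% confidence

Margin of error = t* · s/√n = 1.679 · 37.53/√46 = 9.29

CI: (570.71, 589.29)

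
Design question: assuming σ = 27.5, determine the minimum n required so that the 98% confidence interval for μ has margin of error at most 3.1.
n ≥ 426

For margin E ≤ 3.1:
n ≥ (z* · σ / E)²
n ≥ (2.326 · 27.5 / 3.1)²
n ≥ 425.76

Minimum n = 426 (rounding up)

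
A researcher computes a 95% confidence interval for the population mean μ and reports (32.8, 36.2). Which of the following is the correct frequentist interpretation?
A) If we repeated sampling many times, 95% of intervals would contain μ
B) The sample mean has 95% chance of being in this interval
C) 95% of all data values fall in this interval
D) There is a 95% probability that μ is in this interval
A

A) Correct — this is the frequentist long-run coverage interpretation.
B) Wrong — x̄ is observed and sits in the interval by construction.
C) Wrong — a CI is about the parameter μ, not individual data values.
D) Wrong — μ is fixed; the randomness lives in the interval, not in μ.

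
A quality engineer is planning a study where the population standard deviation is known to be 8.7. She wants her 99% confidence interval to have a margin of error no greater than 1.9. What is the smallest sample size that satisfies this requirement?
n ≥ 140

For margin E ≤ 1.9:
n ≥ (z* · σ / E)²
n ≥ (2.576 · 8.7 / 1.9)²
n ≥ 139.13

Minimum n = 140 (rounding up)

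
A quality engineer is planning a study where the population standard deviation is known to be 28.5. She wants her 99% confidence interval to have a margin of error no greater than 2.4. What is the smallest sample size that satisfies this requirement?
n ≥ 936

For margin E ≤ 2.4:
n ≥ (z* · σ / E)²
n ≥ (2.576 · 28.5 / 2.4)²
n ≥ 935.75

Minimum n = 936 (rounding up)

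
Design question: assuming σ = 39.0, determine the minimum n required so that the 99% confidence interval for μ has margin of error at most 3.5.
n ≥ 824

For margin E ≤ 3.5:
n ≥ (z* · σ / E)²
n ≥ (2.576 · 39.0 / 3.5)²
n ≥ 823.92

Minimum n = 824 (rounding up)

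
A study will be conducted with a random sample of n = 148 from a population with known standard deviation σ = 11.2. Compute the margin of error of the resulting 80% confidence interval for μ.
Margin of error = 1.18

Margin of error = z* · σ/√n
= 1.282 · 11.2/√148
= 1.282 · 11.2/12.1655
= 1.18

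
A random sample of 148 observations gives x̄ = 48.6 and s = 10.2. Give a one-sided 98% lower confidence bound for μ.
μ ≥ 46.86

Lower bound (one-sided):
t* = 2.072 (one-sided for 98%)
Lower bound = x̄ - t* · s/√n = 48.6 - 2.072 · 10.2/√148 = 46.86

We are 98% confident that μ ≥ 46.86.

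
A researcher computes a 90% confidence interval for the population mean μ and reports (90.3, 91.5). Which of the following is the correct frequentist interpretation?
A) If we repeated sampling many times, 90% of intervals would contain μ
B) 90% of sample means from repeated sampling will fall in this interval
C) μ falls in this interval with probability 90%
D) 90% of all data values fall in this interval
A

A) Correct — this is the frequentist long-run coverage interpretation.
B) Wrong — coverage applies to intervals containing μ, not to future x̄ values.
C) Wrong — μ is fixed; the randomness lives in the interval, not in μ.
D) Wrong — a CI is about the parameter μ, not individual data values.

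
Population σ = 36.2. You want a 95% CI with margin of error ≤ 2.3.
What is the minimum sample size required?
n ≥ 952

For margin E ≤ 2.3:
n ≥ (z* · σ / E)²
n ≥ (1.960 · 36.2 / 2.3)²
n ≥ 951.64

Minimum n = 952 (rounding up)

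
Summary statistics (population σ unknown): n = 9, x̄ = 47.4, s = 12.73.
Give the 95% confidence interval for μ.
(37.61, 57.19)

t-interval (σ unknown):
df = n - 1 = 8
t* = 2.306 for 95% confidence

Margin of error = t* · s/√n = 2.306 · 12.73/√9 = 9.79

CI: (37.61, 57.19)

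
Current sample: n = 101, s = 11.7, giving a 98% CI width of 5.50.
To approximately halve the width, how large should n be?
n ≈ 404

CI width ∝ 1/√n
To reduce width by factor 2, need √n to grow by 2 → need 2² = 4 times as many samples.

Current: n = 101, width = 5.50
New: n = 404, width ≈ 2.72

Width reduced by factor of 5.50/2.72 = 2.02.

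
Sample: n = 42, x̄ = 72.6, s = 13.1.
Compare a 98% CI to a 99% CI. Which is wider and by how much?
99% CI is wider by 1.13

df = 41
98% CI: t* = 2.421, (67.71, 77.49), width = 2 · t* · s/√n = 9.79
99% CI: t* = 2.701, (67.14, 78.06), width = 2 · t* · s/√n = 10.92

The 99% CI is wider by 10.92 - 9.79 = 1.13.
Higher confidence requires a wider interval.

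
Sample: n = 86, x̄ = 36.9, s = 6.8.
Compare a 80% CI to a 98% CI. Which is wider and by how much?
98% CI is wider by 1.59

df = 85
80% CI: t* = 1.292, (35.95, 37.85), width = 2 · t* · s/√n = 1.89
98% CI: t* = 2.371, (35.16, 38.64), width = 2 · t* · s/√n = 3.48

The 98% CI is wider by 3.48 - 1.89 = 1.59.
Higher confidence requires a wider interval.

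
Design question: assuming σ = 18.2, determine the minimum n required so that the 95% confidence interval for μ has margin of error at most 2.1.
n ≥ 289

For margin E ≤ 2.1:
n ≥ (z* · σ / E)²
n ≥ (1.960 · 18.2 / 2.1)²
n ≥ 288.55

Minimum n = 289 (rounding up)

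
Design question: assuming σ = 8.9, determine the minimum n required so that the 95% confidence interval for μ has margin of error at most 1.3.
n ≥ 181

For margin E ≤ 1.3:
n ≥ (z* · σ / E)²
n ≥ (1.960 · 8.9 / 1.3)²
n ≥ 180.06

Minimum n = 181 (rounding up)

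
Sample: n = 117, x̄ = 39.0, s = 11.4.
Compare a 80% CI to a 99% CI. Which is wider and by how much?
99% CI is wider by 2.80

df = 116
80% CI: t* = 1.289, (37.64, 40.36), width = 2 · t* · s/√n = 2.72
99% CI: t* = 2.619, (36.24, 41.76), width = 2 · t* · s/√n = 5.52

The 99% CI is wider by 5.52 - 2.72 = 2.80.
Higher confidence requires a wider interval.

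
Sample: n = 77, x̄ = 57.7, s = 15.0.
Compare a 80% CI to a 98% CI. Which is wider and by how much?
98% CI is wider by 3.70

df = 76
80% CI: t* = 1.293, (55.49, 59.91), width = 2 · t* · s/√n = 4.42
98% CI: t* = 2.376, (53.64, 61.76), width = 2 · t* · s/√n = 8.12

The 98% CI is wider by 8.12 - 4.42 = 3.70.
Higher confidence requires a wider interval.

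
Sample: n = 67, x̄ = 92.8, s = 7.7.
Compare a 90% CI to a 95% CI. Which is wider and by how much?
95% CI is wider by 0.62

df = 66
90% CI: t* = 1.668, (91.23, 94.37), width = 2 · t* · s/√n = 3.14
95% CI: t* = 1.997, (90.92, 94.68), width = 2 · t* · s/√n = 3.76

The 95% CI is wider by 3.76 - 3.14 = 0.62.
Higher confidence requires a wider interval.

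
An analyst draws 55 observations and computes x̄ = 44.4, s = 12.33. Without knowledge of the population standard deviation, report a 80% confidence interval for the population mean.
(42.24, 46.56)

t-interval (σ unknown):
df = n - 1 = 54
t* = 1.297 for 80% confidence

Margin of error = t* · s/√n = 1.297 · 12.33/√55 = 2.16

CI: (42.24, 46.56)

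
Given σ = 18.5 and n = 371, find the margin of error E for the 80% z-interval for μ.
Margin of error = 1.23

Margin of error = z* · σ/√n
= 1.282 · 18.5/√371
= 1.282 · 18.5/19.2614
= 1.23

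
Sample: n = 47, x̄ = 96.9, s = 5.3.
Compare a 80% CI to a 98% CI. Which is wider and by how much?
98% CI is wider by 1.72

df = 46
80% CI: t* = 1.300, (95.89, 97.91), width = 2 · t* · s/√n = 2.01
98% CI: t* = 2.410, (95.04, 98.76), width = 2 · t* · s/√n = 3.73

The 98% CI is wider by 3.73 - 2.01 = 1.72.
Higher confidence requires a wider interval.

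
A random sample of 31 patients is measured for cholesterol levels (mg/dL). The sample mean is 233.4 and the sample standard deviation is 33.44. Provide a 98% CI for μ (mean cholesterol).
(218.64, 248.16)

t-interval (σ unknown):
df = n - 1 = 30
t* = 2.457 for 98% confidence

Margin of error = t* · s/√n = 2.457 · 33.44/√31 = 14.76

CI: (218.64, 248.16)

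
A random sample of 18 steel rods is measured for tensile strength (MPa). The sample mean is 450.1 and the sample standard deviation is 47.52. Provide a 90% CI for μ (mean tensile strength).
(430.61, 469.59)

t-interval (σ unknown):
df = n - 1 = 17
t* = 1.740 for 90% confidence

Margin of error = t* · s/√n = 1.740 · 47.52/√18 = 19.49

CI: (430.61, 469.59)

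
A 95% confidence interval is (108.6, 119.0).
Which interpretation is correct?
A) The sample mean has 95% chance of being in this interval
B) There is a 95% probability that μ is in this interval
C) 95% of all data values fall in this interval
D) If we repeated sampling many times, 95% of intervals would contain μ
D

A) Wrong — x̄ is observed and sits in the interval by construction.
B) Wrong — μ is fixed; the randomness lives in the interval, not in μ.
C) Wrong — a CI is about the parameter μ, not individual data values.
D) Correct — this is the frequentist long-run coverage interpretation.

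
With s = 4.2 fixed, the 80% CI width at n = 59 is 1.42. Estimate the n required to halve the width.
n ≈ 236

CI width ∝ 1/√n
To reduce width by factor 2, need √n to grow by 2 → need 2² = 4 times as many samples.

Current: n = 59, width = 1.42
New: n = 236, width ≈ 0.70

Width reduced by factor of 1.42/0.70 = 2.03.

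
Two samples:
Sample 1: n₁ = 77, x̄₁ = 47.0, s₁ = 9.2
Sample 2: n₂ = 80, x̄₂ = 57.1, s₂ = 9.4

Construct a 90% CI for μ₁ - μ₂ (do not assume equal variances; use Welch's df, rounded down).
(-12.56, -7.64)

Difference: x̄₁ - x̄₂ = -10.10
SE = √(s₁²/n₁ + s₂²/n₂) = √(9.2²/77 + 9.4²/80) = 1.4845
df = 154.96 → 154 (Welch–Satterthwaite, rounded down)
t* = 1.655

CI: -10.10 ± 1.655 · 1.4845 = -10.10 ± 2.46 = (-12.56, -7.64)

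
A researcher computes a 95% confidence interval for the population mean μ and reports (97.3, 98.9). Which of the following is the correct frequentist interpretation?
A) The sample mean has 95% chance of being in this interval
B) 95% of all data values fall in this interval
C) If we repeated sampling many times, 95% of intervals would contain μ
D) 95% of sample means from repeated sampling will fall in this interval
C

A) Wrong — x̄ is observed and sits in the interval by construction.
B) Wrong — a CI is about the parameter μ, not individual data values.
C) Correct — this is the frequentist long-run coverage interpretation.
D) Wrong — coverage applies to intervals containing μ, not to future x̄ values.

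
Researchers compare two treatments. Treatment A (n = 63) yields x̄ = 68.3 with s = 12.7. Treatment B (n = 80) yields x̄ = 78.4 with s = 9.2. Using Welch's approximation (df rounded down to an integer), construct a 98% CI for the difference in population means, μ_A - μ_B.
(-14.59, -5.61)

Difference: x̄₁ - x̄₂ = -10.10
SE = √(s₁²/n₁ + s₂²/n₂) = √(12.7²/63 + 9.2²/80) = 1.9021
df = 109.20 → 109 (Welch–Satterthwaite, rounded down)
t* = 2.361

CI: -10.10 ± 2.361 · 1.9021 = -10.10 ± 4.49 = (-14.59, -5.61)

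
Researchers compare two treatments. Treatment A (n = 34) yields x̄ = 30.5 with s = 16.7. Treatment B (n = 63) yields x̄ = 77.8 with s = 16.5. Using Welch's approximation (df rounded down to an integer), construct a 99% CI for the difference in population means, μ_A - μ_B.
(-56.68, -37.92)

Difference: x̄₁ - x̄₂ = -47.30
SE = √(s₁²/n₁ + s₂²/n₂) = √(16.7²/34 + 16.5²/63) = 3.5389
df = 67.03 → 67 (Welch–Satterthwaite, rounded down)
t* = 2.651

CI: -47.30 ± 2.651 · 3.5389 = -47.30 ± 9.38 = (-56.68, -37.92)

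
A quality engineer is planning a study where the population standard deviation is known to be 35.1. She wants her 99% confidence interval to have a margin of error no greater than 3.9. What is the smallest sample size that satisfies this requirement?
n ≥ 538

For margin E ≤ 3.9:
n ≥ (z* · σ / E)²
n ≥ (2.576 · 35.1 / 3.9)²
n ≥ 537.50

Minimum n = 538 (rounding up)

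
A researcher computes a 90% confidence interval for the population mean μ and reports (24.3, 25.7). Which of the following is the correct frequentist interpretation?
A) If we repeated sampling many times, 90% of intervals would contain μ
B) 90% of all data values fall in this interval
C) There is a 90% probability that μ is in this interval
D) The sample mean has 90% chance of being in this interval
A

A) Correct — this is the frequentist long-run coverage interpretation.
B) Wrong — a CI is about the parameter μ, not individual data values.
C) Wrong — μ is fixed; the randomness lives in the interval, not in μ.
D) Wrong — x̄ is observed and sits in the interval by construction.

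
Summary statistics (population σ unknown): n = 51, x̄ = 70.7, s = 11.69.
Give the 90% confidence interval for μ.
(67.96, 73.44)

t-interval (σ unknown):
df = n - 1 = 50
t* = 1.676 for 90% confidence

Margin of error = t* · s/√n = 1.676 · 11.69/√51 = 2.74

CI: (67.96, 73.44)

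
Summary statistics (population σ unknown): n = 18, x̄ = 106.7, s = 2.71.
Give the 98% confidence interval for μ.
(105.06, 108.34)

t-interval (σ unknown):
df = n - 1 = 17
t* = 2.567 for 98% confidence

Margin of error = t* · s/√n = 2.567 · 2.71/√18 = 1.64

CI: (105.06, 108.34)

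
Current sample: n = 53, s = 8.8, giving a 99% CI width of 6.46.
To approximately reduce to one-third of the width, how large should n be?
n ≈ 477

CI width ∝ 1/√n
To reduce width by factor 3, need √n to grow by 3 → need 3² = 9 times as many samples.

Current: n = 53, width = 6.46
New: n = 477, width ≈ 2.08

Width reduced by factor of 6.46/2.08 = 3.11.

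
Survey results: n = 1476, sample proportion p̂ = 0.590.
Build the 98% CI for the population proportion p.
(0.560, 0.620)

Proportion CI:
SE = √(p̂(1-p̂)/n) = √(0.590 · 0.410 / 1476) = 0.01280

z* = 2.326
Margin = z* · SE = 2.326 · 0.01280 = 0.0298

CI: 0.590 ± 0.0298 = (0.560, 0.620)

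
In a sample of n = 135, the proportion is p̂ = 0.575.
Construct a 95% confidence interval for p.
(0.492, 0.658)

Proportion CI:
SE = √(p̂(1-p̂)/n) = √(0.575 · 0.425 / 135) = 0.04255

z* = 1.960
Margin = z* · SE = 1.960 · 0.04255 = 0.0834

CI: 0.575 ± 0.0834 = (0.492, 0.658)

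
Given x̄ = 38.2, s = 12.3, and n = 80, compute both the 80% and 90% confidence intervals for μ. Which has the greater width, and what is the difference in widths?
90% CI is wider by 1.03

df = 79
80% CI: t* = 1.292, (36.42, 39.98), width = 2 · t* · s/√n = 3.55
90% CI: t* = 1.664, (35.91, 40.49), width = 2 · t* · s/√n = 4.58

The 90% CI is wider by 4.58 - 3.55 = 1.03.
Higher confidence requires a wider interval.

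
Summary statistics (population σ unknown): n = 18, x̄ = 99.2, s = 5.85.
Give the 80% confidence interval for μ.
(97.36, 101.04)

t-interval (σ unknown):
df = n - 1 = 17
t* = 1.333 for 80% confidence

Margin of error = t* · s/√n = 1.333 · 5.85/√18 = 1.84

CI: (97.36, 101.04)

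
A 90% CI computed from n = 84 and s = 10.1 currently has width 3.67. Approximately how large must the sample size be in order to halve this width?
n ≈ 336

CI width ∝ 1/√n
To reduce width by factor 2, need √n to grow by 2 → need 2² = 4 times as many samples.

Current: n = 84, width = 3.67
New: n = 336, width ≈ 1.82

Width reduced by factor of 3.67/1.82 = 2.02.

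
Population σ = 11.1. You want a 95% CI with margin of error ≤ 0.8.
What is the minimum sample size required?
n ≥ 740

For margin E ≤ 0.8:
n ≥ (z* · σ / E)²
n ≥ (1.960 · 11.1 / 0.8)²
n ≥ 739.57

Minimum n = 740 (rounding up)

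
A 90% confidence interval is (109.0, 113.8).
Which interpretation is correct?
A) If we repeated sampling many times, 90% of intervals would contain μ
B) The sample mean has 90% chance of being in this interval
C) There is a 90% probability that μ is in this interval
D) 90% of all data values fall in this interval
A

A) Correct — this is the frequentist long-run coverage interpretation.
B) Wrong — x̄ is observed and sits in the interval by construction.
C) Wrong — μ is fixed; the randomness lives in the interval, not in μ.
D) Wrong — a CI is about the parameter μ, not individual data values.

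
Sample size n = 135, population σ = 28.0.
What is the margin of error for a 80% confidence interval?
Margin of error = 3.09

Margin of error = z* · σ/√n
= 1.282 · 28.0/√135
= 1.282 · 28.0/11.6190
= 3.09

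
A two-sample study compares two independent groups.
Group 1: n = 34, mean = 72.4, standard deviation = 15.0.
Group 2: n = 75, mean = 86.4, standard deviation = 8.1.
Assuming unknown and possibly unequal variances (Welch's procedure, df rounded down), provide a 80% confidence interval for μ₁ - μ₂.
(-17.57, -10.43)

Difference: x̄₁ - x̄₂ = -14.00
SE = √(s₁²/n₁ + s₂²/n₂) = √(15.0²/34 + 8.1²/75) = 2.7372
df = 41.97 → 41 (Welch–Satterthwaite, rounded down)
t* = 1.303

CI: -14.00 ± 1.303 · 2.7372 = -14.00 ± 3.57 = (-17.57, -10.43)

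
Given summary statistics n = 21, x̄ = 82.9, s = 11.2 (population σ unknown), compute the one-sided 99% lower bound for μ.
μ ≥ 76.72

Lower bound (one-sided):
t* = 2.528 (one-sided for 99%)
Lower bound = x̄ - t* · s/√n = 82.9 - 2.528 · 11.2/√21 = 76.72

We are 99% confident that μ ≥ 76.72.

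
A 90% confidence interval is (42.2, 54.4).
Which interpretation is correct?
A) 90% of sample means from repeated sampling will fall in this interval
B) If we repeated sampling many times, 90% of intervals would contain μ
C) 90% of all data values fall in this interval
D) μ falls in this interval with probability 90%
B

A) Wrong — coverage applies to intervals containing μ, not to future x̄ values.
B) Correct — this is the frequentist long-run coverage interpretation.
C) Wrong — a CI is about the parameter μ, not individual data values.
D) Wrong — μ is fixed; the randomness lives in the interval, not in μ.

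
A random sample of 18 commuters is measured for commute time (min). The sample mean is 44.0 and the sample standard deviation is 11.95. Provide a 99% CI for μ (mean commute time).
(35.84, 52.16)

t-interval (σ unknown):
df = n - 1 = 17
t* = 2.898 for 99% confidence

Margin of error = t* · s/√n = 2.898 · 11.95/√18 = 8.16

CI: (35.84, 52.16)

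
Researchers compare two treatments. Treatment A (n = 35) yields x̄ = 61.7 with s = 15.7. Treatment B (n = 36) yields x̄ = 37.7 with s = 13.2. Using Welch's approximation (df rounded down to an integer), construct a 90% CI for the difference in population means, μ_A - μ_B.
(18.25, 29.75)

Difference: x̄₁ - x̄₂ = 24.00
SE = √(s₁²/n₁ + s₂²/n₂) = √(15.7²/35 + 13.2²/36) = 3.4471
df = 66.35 → 66 (Welch–Satterthwaite, rounded down)
t* = 1.668

CI: 24.00 ± 1.668 · 3.4471 = 24.00 ± 5.75 = (18.25, 29.75)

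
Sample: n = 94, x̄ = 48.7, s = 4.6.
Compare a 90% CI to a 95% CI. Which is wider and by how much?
95% CI is wider by 0.30

df = 93
90% CI: t* = 1.661, (47.91, 49.49), width = 2 · t* · s/√n = 1.58
95% CI: t* = 1.986, (47.76, 49.64), width = 2 · t* · s/√n = 1.88

The 95% CI is wider by 1.88 - 1.58 = 0.30.
Higher confidence requires a wider interval.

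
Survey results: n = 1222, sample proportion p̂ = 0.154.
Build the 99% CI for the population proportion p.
(0.127, 0.181)

Proportion CI:
SE = √(p̂(1-p̂)/n) = √(0.154 · 0.846 / 1222) = 0.01033

z* = 2.576
Margin = z* · SE = 2.576 · 0.01033 = 0.0266

CI: 0.154 ± 0.0266 = (0.127, 0.181)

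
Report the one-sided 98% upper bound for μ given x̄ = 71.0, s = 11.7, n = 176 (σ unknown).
μ ≤ 72.82

Upper bound (one-sided):
t* = 2.069 (one-sided for 98%)
Upper bound = x̄ + t* · s/√n = 71.0 + 2.069 · 11.7/√176 = 72.82

We are 98% confident that μ ≤ 72.82.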